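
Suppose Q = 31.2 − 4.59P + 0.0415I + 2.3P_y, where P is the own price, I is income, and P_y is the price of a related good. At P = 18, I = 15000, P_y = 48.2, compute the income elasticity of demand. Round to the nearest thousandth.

At the given point, Q = 31.2 − 4.59(18) + 0.0415(15000) + 2.3(48.2) = 31.2 − 82.62 + 622.5 + 110.86 = 681.94.
∂Q/∂I = +0.0415, so E_I = 0.0415·(15000/681.94) ≈ 0.913.
E_I ∈ (0,1): normal good (necessity).

0.913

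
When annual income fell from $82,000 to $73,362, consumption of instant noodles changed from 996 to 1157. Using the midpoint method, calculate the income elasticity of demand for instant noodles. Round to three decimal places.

%ΔQ = (1157 − 996)/[(996+1157)/2] = 161/1076.5 ≈ 0.1496.
%ΔY = (73,362 − 82,000)/[(82,000+73,362)/2] = -8638/77681 ≈ -0.1112.
E_I = %ΔQ/%ΔY ≈ -1.345.
E_I < 0: inferior good.

-1.345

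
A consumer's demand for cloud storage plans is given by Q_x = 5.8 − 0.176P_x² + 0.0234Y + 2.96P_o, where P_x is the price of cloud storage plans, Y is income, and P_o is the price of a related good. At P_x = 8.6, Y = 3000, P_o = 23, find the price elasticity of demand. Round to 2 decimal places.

-0.20

Evaluating quantity at (P_x, Y, P_o) gives Q_x = 5.8 − 0.176(8.6)² + 0.0234(3000) + 2.96(23) = 5.8 − 13.017 + 70.2 + 68.08 = 131.063.
∂Q_x/∂P_x = −2·0.176·P_x = -3.0272, so E_p = -3.0272·(8.6/131.063) ≈ -0.20.
|E_p| < 1: demand is inelastic.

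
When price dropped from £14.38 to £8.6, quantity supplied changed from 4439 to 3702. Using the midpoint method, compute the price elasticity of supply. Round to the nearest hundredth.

0.36

%ΔQ = (3702 − 4439)/[(4439 + 3702)/2] = -737/4070.5 ≈ -0.1811.
%ΔP = (8.6 − 14.38)/[(14.38 + 8.6)/2] = -5.78/11.49 ≈ -0.5030.
Arc elasticity E = %ΔQ/%ΔP ≈ -0.1811/-0.5030 ≈ 0.36.
|E| < 1: supply is inelastic over this range.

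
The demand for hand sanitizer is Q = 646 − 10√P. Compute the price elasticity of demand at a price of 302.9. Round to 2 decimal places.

-0.18

At P = 302.9, Q = 471.9598.
dQ/dP = −10/(2√P) = −10/(2·17.404).
Point elasticity E = (dQ/dP)·(P/Q) = -0.2873 × 302.9/471.9598 ≈ -0.18.
|E| < 1, so demand is inelastic at this price.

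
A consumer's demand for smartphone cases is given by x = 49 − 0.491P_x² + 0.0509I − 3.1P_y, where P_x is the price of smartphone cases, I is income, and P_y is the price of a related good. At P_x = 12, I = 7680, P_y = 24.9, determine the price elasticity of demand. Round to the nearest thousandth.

x = 49 − 0.491(12)² + 0.0509(7680) − 3.1(24.9) = 49 − 70.704 + 390.912 − 77.19 = 292.018.
∂x/∂P_x = −2·0.491·P_x = -11.784, so E_p = -11.784·(12/292.018) ≈ -0.484.
|E_p| < 1: demand is inelastic.

-0.484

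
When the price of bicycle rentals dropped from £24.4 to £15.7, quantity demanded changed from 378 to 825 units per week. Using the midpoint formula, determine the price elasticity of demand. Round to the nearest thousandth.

%Δq = (825 − 378)/[(378 + 825)/2] = 447/601.5 ≈ 0.7431.
%ΔP = (15.7 − 24.4)/[(24.4 + 15.7)/2] = -8.7/20.05 ≈ -0.4339.
Arc elasticity E = %Δq/%ΔP ≈ 0.7431/-0.4339 ≈ -1.713.
|E| > 1: demand is elastic over this range.

-1.713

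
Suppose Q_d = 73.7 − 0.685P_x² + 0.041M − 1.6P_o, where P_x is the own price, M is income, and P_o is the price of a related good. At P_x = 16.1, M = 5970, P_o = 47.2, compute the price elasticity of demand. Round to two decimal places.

-5.43

Evaluating quantity at (P_x, M, P_o) gives Q_d = 73.7 − 0.685(16.1)² + 0.041(5970) − 1.6(47.2) = 73.7 − 177.5589 + 244.77 − 75.52 = 65.3912.
∂Q_d/∂P_x = −2·0.685·P_x = -22.057, so E_p = -22.057·(16.1/65.3912) ≈ -5.43.
|E_p| > 1: demand is elastic.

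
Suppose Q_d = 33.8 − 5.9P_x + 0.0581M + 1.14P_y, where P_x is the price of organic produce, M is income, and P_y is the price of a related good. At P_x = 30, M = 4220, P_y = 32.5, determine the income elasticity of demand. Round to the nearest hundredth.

First evaluate Q_d: 33.8 − 5.9(30) + 0.0581(4220) + 1.14(32.5) = 33.8 − 177 + 245.182 + 37.05 = 139.032.
∂Q_d/∂M = +0.0581, so E_I = 0.0581·(4220/139.032) ≈ 1.76.
E_I > 1: normal good (luxury).

1.76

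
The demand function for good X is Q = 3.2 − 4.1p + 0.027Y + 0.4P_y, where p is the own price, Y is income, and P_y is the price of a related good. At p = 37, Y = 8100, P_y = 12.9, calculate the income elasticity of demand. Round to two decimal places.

2.90

Substituting, Q = 3.2 − 4.1(37) + 0.027(8100) + 0.4(12.9) = 3.2 − 151.7 + 218.7 + 5.16 = 75.36.
∂Q/∂Y = +0.027, so E_I = 0.027·(8100/75.36) ≈ 2.90.
E_I > 1: normal good (luxury).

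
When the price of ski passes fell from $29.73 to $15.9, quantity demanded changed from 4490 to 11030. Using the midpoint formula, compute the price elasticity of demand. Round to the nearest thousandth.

%ΔQ = (11030 − 4490)/[(4490 + 11030)/2] = 6540/7760 ≈ 0.8428.
%ΔP = (15.9 − 29.73)/[(29.73 + 15.9)/2] = -13.83/22.815 ≈ -0.6062.
Arc elasticity E = %ΔQ/%ΔP ≈ 0.8428/-0.6062 ≈ -1.390.
|E| > 1: demand is elastic over this range.

-1.390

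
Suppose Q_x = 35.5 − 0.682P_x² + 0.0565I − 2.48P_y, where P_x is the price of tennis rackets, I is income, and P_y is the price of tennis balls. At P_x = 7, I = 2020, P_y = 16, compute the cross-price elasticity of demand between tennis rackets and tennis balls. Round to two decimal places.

Q_x = 35.5 − 0.682(7)² + 0.0565(2020) − 2.48(16) = 35.5 − 33.418 + 114.13 − 39.68 = 76.532.
∂Q_x/∂P_y = −2.48, so E_xy = -2.48·(16/76.532) ≈ -0.52.
E_xy < 0: the goods are complements.

-0.52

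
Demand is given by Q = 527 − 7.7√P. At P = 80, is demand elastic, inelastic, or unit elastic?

inelastic

At P = 80, Q = 458.1291.
dQ/dP = −7.7/(2√P) = −7.7/(2·8.9443).
Point elasticity E = (dQ/dP)·(P/Q) = -0.4304 × 80/458.1291 ≈ -0.075.
|E| ≈ 0.075 < 1, so demand is inelastic.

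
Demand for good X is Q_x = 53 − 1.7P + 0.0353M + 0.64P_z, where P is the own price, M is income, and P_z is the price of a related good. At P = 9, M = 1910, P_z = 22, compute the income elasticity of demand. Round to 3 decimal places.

0.566

Substituting, Q_x = 53 − 1.7(9) + 0.0353(1910) + 0.64(22) = 53 − 15.3 + 67.423 + 14.08 = 119.203.
∂Q_x/∂M = +0.0353, so E_I = 0.0353·(1910/119.203) ≈ 0.566.
E_I ∈ (0,1): normal good (necessity).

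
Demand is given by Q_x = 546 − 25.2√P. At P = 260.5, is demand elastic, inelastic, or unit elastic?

elastic

At P = 260.5, Q_x = 139.2717.
dQ_x/dP = −25.2/(2√P) = −25.2/(2·16.14).
Point elasticity E = (dQ_x/dP)·(P/Q_x) = -0.7807 × 260.5/139.2717 ≈ -1.460.
|E| ≈ 1.460 > 1, so demand is elastic.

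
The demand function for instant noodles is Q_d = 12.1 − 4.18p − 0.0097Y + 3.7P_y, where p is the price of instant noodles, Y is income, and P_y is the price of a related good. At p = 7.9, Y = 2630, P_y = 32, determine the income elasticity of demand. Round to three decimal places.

At the given point, Q_d = 12.1 − 4.18(7.9) − 0.0097(2630) + 3.7(32) = 12.1 − 33.022 − 25.511 + 118.4 = 71.967.
∂Q_d/∂Y = −0.0097, so E_I = -0.0097·(2630/71.967) ≈ -0.354.
E_I < 0: inferior good.

-0.354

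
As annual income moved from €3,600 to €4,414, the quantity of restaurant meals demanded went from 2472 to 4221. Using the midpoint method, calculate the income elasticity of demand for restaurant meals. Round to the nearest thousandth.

2.573

%ΔQ = (4221 − 2472)/[(2472+4221)/2] = 1749/3346.5 ≈ 0.5226.
%ΔI = (4,414 − 3,600)/[(3,600+4,414)/2] = 814/4007 ≈ 0.2031.
E_I = %ΔQ/%ΔI ≈ 2.573.
E_I > 1: normal good (luxury).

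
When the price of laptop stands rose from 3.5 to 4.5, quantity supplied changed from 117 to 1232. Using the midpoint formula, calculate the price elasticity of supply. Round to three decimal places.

6.612

%Δq = (1232 − 117)/[(117 + 1232)/2] = 1115/674.5 ≈ 1.6531.
%Δp = (4.5 − 3.5)/[(3.5 + 4.5)/2] = 1/4 ≈ 0.2500.
Arc elasticity E = %Δq/%Δp ≈ 1.6531/0.2500 ≈ 6.612.
|E| > 1: supply is elastic over this range.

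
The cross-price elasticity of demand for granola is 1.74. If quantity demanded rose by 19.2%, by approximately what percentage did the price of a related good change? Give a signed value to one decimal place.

11.0

%ΔQ ≈ E × %ΔP_y ⇒ %ΔP_y = %ΔQ / E = (19.2%)/(1.74) ≈ 11.0%.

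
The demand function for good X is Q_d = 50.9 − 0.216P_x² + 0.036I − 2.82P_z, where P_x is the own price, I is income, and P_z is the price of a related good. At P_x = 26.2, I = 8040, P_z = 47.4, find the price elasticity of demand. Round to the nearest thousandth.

First evaluate Q_d: 50.9 − 0.216(26.2)² + 0.036(8040) − 2.82(47.4) = 50.9 − 148.271 + 289.44 − 133.668 = 58.401.
∂Q_d/∂P_x = −2·0.216·P_x = -11.3184, so E_p = -11.3184·(26.2/58.401) ≈ -5.078.
|E_p| > 1: demand is elastic.

-5.078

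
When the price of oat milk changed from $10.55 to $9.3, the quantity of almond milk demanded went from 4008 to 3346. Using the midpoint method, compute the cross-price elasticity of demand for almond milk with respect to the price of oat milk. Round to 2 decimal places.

%ΔQ_x = (3346 − 4008)/[(4008+3346)/2] = -662/3677 ≈ -0.1800.
%ΔP_y = (9.3 − 10.55)/[(10.55+9.3)/2] ≈ -0.1259.
E_xy = -0.1800/-0.1259 ≈ 1.43.
E_xy > 0, so almond milk and oat milk are substitutes.

1.43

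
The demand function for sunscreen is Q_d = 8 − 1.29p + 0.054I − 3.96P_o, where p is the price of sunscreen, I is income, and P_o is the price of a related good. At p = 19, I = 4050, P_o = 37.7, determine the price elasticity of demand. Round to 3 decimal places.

-0.463

Q_d = 8 − 1.29(19) + 0.054(4050) − 3.96(37.7) = 8 − 24.51 + 218.7 − 149.292 = 52.898.
∂Q_d/∂p = −1.29, so E_p = (−1.29)·(19/52.898) ≈ -0.463.
|E_p| < 1: demand is inelastic.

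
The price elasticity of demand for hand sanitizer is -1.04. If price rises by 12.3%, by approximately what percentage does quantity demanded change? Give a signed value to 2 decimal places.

-12.79

%ΔQ ≈ E × %ΔP = (-1.04) × (12.3%) ≈ -12.79%.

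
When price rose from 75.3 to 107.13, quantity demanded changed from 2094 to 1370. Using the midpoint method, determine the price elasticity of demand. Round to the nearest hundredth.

-1.20

%ΔQ = (1370 − 2094)/[(2094 + 1370)/2] = -724/1732 ≈ -0.4180.
%Δp = (107.13 − 75.3)/[(75.3 + 107.13)/2] = 31.83/91.215 ≈ 0.3490.
Arc elasticity E = %ΔQ/%Δp ≈ -0.4180/0.3490 ≈ -1.20.
|E| > 1: demand is elastic over this range.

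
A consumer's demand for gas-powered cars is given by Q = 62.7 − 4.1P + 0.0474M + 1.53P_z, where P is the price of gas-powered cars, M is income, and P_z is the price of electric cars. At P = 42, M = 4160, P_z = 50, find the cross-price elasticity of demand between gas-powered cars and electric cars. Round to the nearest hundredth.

Q = 62.7 − 4.1(42) + 0.0474(4160) + 1.53(50) = 62.7 − 172.2 + 197.184 + 76.5 = 164.184.
∂Q/∂P_z = +1.53, so E_xy = 1.53·(50/164.184) ≈ 0.47.
E_xy > 0: the goods are substitutes.

0.47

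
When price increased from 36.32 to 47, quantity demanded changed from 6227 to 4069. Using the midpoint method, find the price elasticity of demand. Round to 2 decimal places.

-1.64

%ΔQ = (4069 − 6227)/[(6227 + 4069)/2] = -2158/5148 ≈ -0.4192.
%Δp = (47 − 36.32)/[(36.32 + 47)/2] = 10.68/41.66 ≈ 0.2564.
Arc elasticity E = %ΔQ/%Δp ≈ -0.4192/0.2564 ≈ -1.64.
|E| > 1: demand is elastic over this range.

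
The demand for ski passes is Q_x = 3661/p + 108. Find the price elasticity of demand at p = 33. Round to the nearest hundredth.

At p = 33, Q_x = 218.9394.
dQ_x/dp = −3661/p² = −3.3618.
Point elasticity E = (dQ_x/dp)·(p/Q_x) = -3.3618 × 33/218.9394 ≈ -0.51.
|E| < 1, so demand is inelastic at this price.

-0.51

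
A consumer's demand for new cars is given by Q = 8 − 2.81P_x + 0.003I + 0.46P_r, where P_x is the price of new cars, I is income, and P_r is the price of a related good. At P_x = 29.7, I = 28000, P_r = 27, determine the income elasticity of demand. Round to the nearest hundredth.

4.01

Q = 8 − 2.81(29.7) + 0.003(28000) + 0.46(27) = 8 − 83.457 + 84 + 12.42 = 20.963.
∂Q/∂I = +0.003, so E_I = 0.003·(28000/20.963) ≈ 4.01.
E_I > 1: normal good (luxury).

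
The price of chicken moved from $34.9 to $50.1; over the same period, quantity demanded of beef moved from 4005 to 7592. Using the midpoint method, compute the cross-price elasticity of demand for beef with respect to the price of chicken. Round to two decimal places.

%ΔQ_x = (7592 − 4005)/[(4005+7592)/2] = 3587/5798.5 ≈ 0.6186.
%ΔP_y = (50.1 − 34.9)/[(34.9+50.1)/2] ≈ 0.3576.
E_xy = 0.6186/0.3576 ≈ 1.73.
E_xy > 0, so beef and chicken are substitutes.

1.73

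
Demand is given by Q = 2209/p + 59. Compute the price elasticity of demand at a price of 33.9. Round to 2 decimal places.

At p = 33.9, Q = 124.1622.
dQ/dp = −2209/p² = −1.9222.
Point elasticity E = (dQ/dp)·(p/Q) = -1.9222 × 33.9/124.1622 ≈ -0.52.
|E| < 1, so demand is inelastic at this price.

-0.52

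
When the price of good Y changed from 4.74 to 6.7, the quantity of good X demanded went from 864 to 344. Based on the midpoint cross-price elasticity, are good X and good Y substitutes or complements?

%ΔQ_x = (344 − 864)/[(864+344)/2] = -520/604 ≈ -0.8609.
%ΔP_y = (6.7 − 4.74)/[(4.74+6.7)/2] ≈ 0.3427.
E_xy = -0.8609/0.3427 ≈ -2.513.
E_xy < 0, so the goods are complements.

complements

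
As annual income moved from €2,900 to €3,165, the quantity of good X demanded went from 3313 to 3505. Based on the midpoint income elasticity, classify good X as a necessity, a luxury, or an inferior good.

%ΔQ = (3505 − 3313)/[(3313+3505)/2] = 192/3409 ≈ 0.0563.
%ΔI = (3,165 − 2,900)/[(2,900+3,165)/2] = 265/3032.5 ≈ 0.0874.
E_I = %ΔQ/%ΔI ≈ 0.645.
E_I ∈ (0,1): normal good (necessity).

necessity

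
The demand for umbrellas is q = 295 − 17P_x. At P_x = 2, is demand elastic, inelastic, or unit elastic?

inelastic

At P_x = 2, q = 261.
dq/dP_x = −17.
Point elasticity E = (dq/dP_x)·(P_x/q) = -17 × 2/261 ≈ -0.130.
|E| ≈ 0.130 < 1, so demand is inelastic.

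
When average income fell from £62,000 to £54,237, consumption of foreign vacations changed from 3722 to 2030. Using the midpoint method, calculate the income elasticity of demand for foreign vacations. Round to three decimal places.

4.404

%ΔQ = (2030 − 3722)/[(3722+2030)/2] = -1692/2876 ≈ -0.5883.
%ΔI = (54,237 − 62,000)/[(62,000+54,237)/2] = -7763/58118.5 ≈ -0.1336.
E_I = %ΔQ/%ΔI ≈ 4.404.
E_I > 1: normal good (luxury).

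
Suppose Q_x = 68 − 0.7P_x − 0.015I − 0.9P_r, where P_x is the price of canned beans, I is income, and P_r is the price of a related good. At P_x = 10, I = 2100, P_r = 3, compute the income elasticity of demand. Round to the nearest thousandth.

At the given point, Q_x = 68 − 0.7(10) − 0.015(2100) − 0.9(3) = 68 − 7 − 31.5 − 2.7 = 26.8.
∂Q_x/∂I = −0.015, so E_I = -0.015·(2100/26.8) ≈ -1.175.
E_I < 0: inferior good.

-1.175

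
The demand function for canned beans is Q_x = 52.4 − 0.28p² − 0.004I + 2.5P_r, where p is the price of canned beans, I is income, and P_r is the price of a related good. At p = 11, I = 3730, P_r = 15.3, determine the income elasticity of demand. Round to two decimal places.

Evaluating quantity at (p, I, P_r) gives Q_x = 52.4 − 0.28(11)² − 0.004(3730) + 2.5(15.3) = 52.4 − 33.88 − 14.92 + 38.25 = 41.85.
∂Q_x/∂I = −0.004, so E_I = -0.004·(3730/41.85) ≈ -0.36.
E_I < 0: inferior good.

-0.36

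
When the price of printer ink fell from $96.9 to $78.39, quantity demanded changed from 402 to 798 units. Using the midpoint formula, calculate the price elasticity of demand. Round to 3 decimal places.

%Δq = (798 − 402)/[(402 + 798)/2] = 396/600 ≈ 0.6600.
%ΔP = (78.39 − 96.9)/[(96.9 + 78.39)/2] = -18.51/87.645 ≈ -0.2112.
Arc elasticity E = %Δq/%ΔP ≈ 0.6600/-0.2112 ≈ -3.125.
|E| > 1: demand is elastic over this range.

-3.125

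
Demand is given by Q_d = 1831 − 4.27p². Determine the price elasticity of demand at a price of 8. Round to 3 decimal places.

At p = 8, Q_d = 1557.72.
dQ_d/dp = −2·4.27·p = −68.32.
Point elasticity E = (dQ_d/dp)·(p/Q_d) = -68.32 × 8/1557.72 ≈ -0.351.
|E| < 1, so demand is inelastic at this price.

-0.351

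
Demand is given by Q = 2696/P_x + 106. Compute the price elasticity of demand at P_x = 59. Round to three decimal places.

-0.301

At P_x = 59, Q = 151.6949.
dQ/dP_x = −2696/P_x² = −0.7745.
Point elasticity E = (dQ/dP_x)·(P_x/Q) = -0.7745 × 59/151.6949 ≈ -0.301.
|E| < 1, so demand is inelastic at this price.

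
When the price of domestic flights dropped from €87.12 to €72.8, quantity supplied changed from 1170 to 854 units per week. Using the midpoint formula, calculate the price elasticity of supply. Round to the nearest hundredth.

%Δq = (854 − 1170)/[(1170 + 854)/2] = -316/1012 ≈ -0.3123.
%Δp = (72.8 − 87.12)/[(87.12 + 72.8)/2] = -14.32/79.96 ≈ -0.1791.
Arc elasticity E = %Δq/%Δp ≈ -0.3123/-0.1791 ≈ 1.74.
|E| > 1: supply is elastic over this range.

1.74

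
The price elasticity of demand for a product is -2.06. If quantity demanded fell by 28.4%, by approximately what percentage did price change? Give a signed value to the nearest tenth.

13.8

%ΔQ ≈ E × %ΔP ⇒ %ΔP = %ΔQ / E = (-28.4%)/(-2.06) ≈ 13.8%.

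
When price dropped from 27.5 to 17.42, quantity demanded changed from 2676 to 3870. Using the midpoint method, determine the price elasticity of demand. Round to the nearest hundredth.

%ΔQ = (3870 − 2676)/[(2676 + 3870)/2] = 1194/3273 ≈ 0.3648.
%ΔP = (17.42 − 27.5)/[(27.5 + 17.42)/2] = -10.08/22.46 ≈ -0.4488.
Arc elasticity E = %ΔQ/%ΔP ≈ 0.3648/-0.4488 ≈ -0.81.
|E| < 1: demand is inelastic over this range.

-0.81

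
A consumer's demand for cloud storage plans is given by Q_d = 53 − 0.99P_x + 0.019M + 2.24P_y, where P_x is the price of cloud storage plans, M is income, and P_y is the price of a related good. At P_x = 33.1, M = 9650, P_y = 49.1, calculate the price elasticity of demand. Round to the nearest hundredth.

At the given point, Q_d = 53 − 0.99(33.1) + 0.019(9650) + 2.24(49.1) = 53 − 32.769 + 183.35 + 109.984 = 313.565.
∂Q_d/∂P_x = −0.99, so E_p = (−0.99)·(33.1/313.565) ≈ -0.10.
|E_p| < 1: demand is inelastic.

-0.10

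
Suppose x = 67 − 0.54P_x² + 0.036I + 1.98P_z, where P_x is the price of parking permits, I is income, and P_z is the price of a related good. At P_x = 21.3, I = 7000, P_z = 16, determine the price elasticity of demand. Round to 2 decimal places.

-4.64

At the given point, x = 67 − 0.54(21.3)² + 0.036(7000) + 1.98(16) = 67 − 244.9926 + 252 + 31.68 = 105.6874.
∂x/∂P_x = −2·0.54·P_x = -23.004, so E_p = -23.004·(21.3/105.6874) ≈ -4.64.
|E_p| > 1: demand is elastic.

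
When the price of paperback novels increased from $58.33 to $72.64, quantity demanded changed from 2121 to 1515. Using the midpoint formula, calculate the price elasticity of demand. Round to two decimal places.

-1.53

%Δq = (1515 − 2121)/[(2121 + 1515)/2] = -606/1818 ≈ -0.3333.
%ΔP = (72.64 − 58.33)/[(58.33 + 72.64)/2] = 14.31/65.485 ≈ 0.2185.
Arc elasticity E = %Δq/%ΔP ≈ -0.3333/0.2185 ≈ -1.53.
|E| > 1: demand is elastic over this range.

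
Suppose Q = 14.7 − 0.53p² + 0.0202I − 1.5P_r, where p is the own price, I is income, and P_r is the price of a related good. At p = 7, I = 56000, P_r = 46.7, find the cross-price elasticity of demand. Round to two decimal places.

-0.07

Q = 14.7 − 0.53(7)² + 0.0202(56000) − 1.5(46.7) = 14.7 − 25.97 + 1131.2 − 70.05 = 1049.88.
∂Q/∂P_r = −1.5, so E_xy = -1.5·(46.7/1049.88) ≈ -0.07.
E_xy < 0: the goods are complements.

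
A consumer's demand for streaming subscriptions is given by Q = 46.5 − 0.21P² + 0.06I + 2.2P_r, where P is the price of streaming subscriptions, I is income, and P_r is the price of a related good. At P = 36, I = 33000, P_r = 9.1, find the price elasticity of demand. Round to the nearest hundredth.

Evaluating quantity at (P, I, P_r) gives Q = 46.5 − 0.21(36)² + 0.06(33000) + 2.2(9.1) = 46.5 − 272.16 + 1980 + 20.02 = 1774.36.
∂Q/∂P = −2·0.21·P = -15.12, so E_p = -15.12·(36/1774.36) ≈ -0.31.
|E_p| < 1: demand is inelastic.

-0.31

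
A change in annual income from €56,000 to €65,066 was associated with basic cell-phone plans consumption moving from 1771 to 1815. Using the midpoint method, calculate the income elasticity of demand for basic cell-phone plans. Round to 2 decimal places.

%ΔQ = (1815 − 1771)/[(1771+1815)/2] = 44/1793 ≈ 0.0245.
%ΔM = (65,066 − 56,000)/[(56,000+65,066)/2] = 9066/60533 ≈ 0.1498.
E_I = %ΔQ/%ΔM ≈ 0.16.
E_I ∈ (0,1): normal good (necessity).

0.16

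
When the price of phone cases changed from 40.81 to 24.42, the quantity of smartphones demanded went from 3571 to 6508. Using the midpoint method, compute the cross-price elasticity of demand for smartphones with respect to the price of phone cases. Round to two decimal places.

-1.16

%ΔQ_x = (6508 − 3571)/[(3571+6508)/2] = 2937/5039.5 ≈ 0.5828.
%ΔP_y = (24.42 − 40.81)/[(40.81+24.42)/2] ≈ -0.5025.
E_xy = 0.5828/-0.5025 ≈ -1.16.
E_xy < 0, so smartphones and phone cases are complements.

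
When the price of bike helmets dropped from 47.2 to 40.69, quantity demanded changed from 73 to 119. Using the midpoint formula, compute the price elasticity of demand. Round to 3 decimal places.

-3.235

%ΔQ = (119 − 73)/[(73 + 119)/2] = 46/96 ≈ 0.4792.
%ΔP = (40.69 − 47.2)/[(47.2 + 40.69)/2] = -6.51/43.945 ≈ -0.1481.
Arc elasticity E = %ΔQ/%ΔP ≈ 0.4792/-0.1481 ≈ -3.235.
|E| > 1: demand is elastic over this range.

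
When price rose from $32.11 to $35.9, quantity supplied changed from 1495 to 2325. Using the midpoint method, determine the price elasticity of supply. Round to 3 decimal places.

%Δq = (2325 − 1495)/[(1495 + 2325)/2] = 830/1910 ≈ 0.4346.
%Δp = (35.9 − 32.11)/[(32.11 + 35.9)/2] = 3.79/34.005 ≈ 0.1115.
Arc elasticity E = %Δq/%Δp ≈ 0.4346/0.1115 ≈ 3.899.
|E| > 1: supply is elastic over this range.

3.899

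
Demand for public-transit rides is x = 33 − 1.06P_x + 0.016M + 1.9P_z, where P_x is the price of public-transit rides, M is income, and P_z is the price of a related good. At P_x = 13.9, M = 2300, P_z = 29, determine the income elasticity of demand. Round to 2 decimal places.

Evaluating quantity at (P_x, M, P_z) gives x = 33 − 1.06(13.9) + 0.016(2300) + 1.9(29) = 33 − 14.734 + 36.8 + 55.1 = 110.166.
∂x/∂M = +0.016, so E_I = 0.016·(2300/110.166) ≈ 0.33.
E_I ∈ (0,1): normal good (necessity).

0.33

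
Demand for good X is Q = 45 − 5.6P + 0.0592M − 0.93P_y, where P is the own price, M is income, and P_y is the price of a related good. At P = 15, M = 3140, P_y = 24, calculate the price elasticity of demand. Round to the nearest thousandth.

-0.674

Evaluating quantity at (P, M, P_y) gives Q = 45 − 5.6(15) + 0.0592(3140) − 0.93(24) = 45 − 84 + 185.888 − 22.32 = 124.568.
∂Q/∂P = −5.6, so E_p = (−5.6)·(15/124.568) ≈ -0.674.
|E_p| < 1: demand is inelastic.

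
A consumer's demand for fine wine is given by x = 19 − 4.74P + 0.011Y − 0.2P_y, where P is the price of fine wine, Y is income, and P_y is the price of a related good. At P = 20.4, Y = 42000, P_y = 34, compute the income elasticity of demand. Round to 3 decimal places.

First evaluate x: 19 − 4.74(20.4) + 0.011(42000) − 0.2(34) = 19 − 96.696 + 462 − 6.8 = 377.504.
∂x/∂Y = +0.011, so E_I = 0.011·(42000/377.504) ≈ 1.224.
E_I > 1: normal good (luxury).

1.224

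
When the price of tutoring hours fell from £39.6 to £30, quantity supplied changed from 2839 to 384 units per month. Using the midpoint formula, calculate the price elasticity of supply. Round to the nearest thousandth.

5.522

%Δq = (384 − 2839)/[(2839 + 384)/2] = -2455/1611.5 ≈ -1.5234.
%ΔP = (30 − 39.6)/[(39.6 + 30)/2] = -9.6/34.8 ≈ -0.2759.
Arc elasticity E = %Δq/%ΔP ≈ -1.5234/-0.2759 ≈ 5.522.
|E| > 1: supply is elastic over this range.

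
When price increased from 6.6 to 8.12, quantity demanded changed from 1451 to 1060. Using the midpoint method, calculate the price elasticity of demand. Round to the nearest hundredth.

%ΔQ = (1060 − 1451)/[(1451 + 1060)/2] = -391/1255.5 ≈ -0.3114.
%ΔP = (8.12 − 6.6)/[(6.6 + 8.12)/2] = 1.52/7.36 ≈ 0.2065.
Arc elasticity E = %ΔQ/%ΔP ≈ -0.3114/0.2065 ≈ -1.51.
|E| > 1: demand is elastic over this range.

-1.51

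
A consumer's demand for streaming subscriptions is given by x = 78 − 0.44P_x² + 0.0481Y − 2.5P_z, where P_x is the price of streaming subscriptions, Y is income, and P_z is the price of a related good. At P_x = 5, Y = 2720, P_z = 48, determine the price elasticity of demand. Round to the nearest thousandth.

-0.283

First evaluate x: 78 − 0.44(5)² + 0.0481(2720) − 2.5(48) = 78 − 11 + 130.832 − 120 = 77.832.
∂x/∂P_x = −2·0.44·P_x = -4.4, so E_p = -4.4·(5/77.832) ≈ -0.283.
|E_p| < 1: demand is inelastic.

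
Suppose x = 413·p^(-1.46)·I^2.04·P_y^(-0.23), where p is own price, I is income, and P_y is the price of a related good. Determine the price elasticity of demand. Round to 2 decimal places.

-1.46

For a Cobb–Douglas (constant-elasticity) form x = A·p^α·…, the elasticity with respect to p equals the exponent α at every point.
Here the exponent on p is -1.46, so the price elasticity of demand is -1.46.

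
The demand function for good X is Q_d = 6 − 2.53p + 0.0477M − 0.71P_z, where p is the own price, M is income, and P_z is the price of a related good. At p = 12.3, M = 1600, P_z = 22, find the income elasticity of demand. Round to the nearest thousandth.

At the given point, Q_d = 6 − 2.53(12.3) + 0.0477(1600) − 0.71(22) = 6 − 31.119 + 76.32 − 15.62 = 35.581.
∂Q_d/∂M = +0.0477, so E_I = 0.0477·(1600/35.581) ≈ 2.145.
E_I > 1: normal good (luxury).

2.145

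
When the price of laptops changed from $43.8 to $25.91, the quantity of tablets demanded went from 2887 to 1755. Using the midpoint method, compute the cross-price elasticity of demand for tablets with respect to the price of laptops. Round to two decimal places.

%ΔQ_x = (1755 − 2887)/[(2887+1755)/2] = -1132/2321 ≈ -0.4877.
%ΔP_y = (25.91 − 43.8)/[(43.8+25.91)/2] ≈ -0.5133.
E_xy = -0.4877/-0.5133 ≈ 0.95.
E_xy > 0, so tablets and laptops are substitutes.

0.95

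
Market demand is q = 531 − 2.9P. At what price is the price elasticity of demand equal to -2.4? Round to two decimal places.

129.25

Set −bP/(a − bP) = −2.4 ⇒ bP = 2.4(a − bP) ⇒ bP(1+2.4) = 2.4·a.
P = 2.4·531/(2.9·3.4) ≈ 129.25.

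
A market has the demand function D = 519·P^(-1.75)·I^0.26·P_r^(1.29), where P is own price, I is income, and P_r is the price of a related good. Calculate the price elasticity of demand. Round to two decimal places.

For a Cobb–Douglas (constant-elasticity) form D = A·P^α·…, the elasticity with respect to P equals the exponent α at every point.
Here the exponent on P is -1.75, so the price elasticity of demand is -1.75.

-1.75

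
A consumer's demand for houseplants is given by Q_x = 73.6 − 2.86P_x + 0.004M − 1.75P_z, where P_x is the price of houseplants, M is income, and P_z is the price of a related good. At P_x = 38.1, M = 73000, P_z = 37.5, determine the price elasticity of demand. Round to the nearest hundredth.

-0.57

Substituting, Q_x = 73.6 − 2.86(38.1) + 0.004(73000) − 1.75(37.5) = 73.6 − 108.966 + 292 − 65.625 = 191.009.
∂Q_x/∂P_x = −2.86, so E_p = (−2.86)·(38.1/191.009) ≈ -0.57.
|E_p| < 1: demand is inelastic.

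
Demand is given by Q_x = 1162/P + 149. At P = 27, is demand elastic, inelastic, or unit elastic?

At P = 27, Q_x = 192.037.
dQ_x/dP = −1162/P² = −1.594.
Point elasticity E = (dQ_x/dP)·(P/Q_x) = -1.594 × 27/192.037 ≈ -0.224.
|E| ≈ 0.224 < 1, so demand is inelastic.

inelastic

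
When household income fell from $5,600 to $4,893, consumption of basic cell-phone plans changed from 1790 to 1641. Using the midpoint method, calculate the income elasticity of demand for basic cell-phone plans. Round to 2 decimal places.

0.64

%ΔQ = (1641 − 1790)/[(1790+1641)/2] = -149/1715.5 ≈ -0.0869.
%ΔI = (4,893 − 5,600)/[(5,600+4,893)/2] = -707/5246.5 ≈ -0.1348.
E_I = %ΔQ/%ΔI ≈ 0.64.
E_I ∈ (0,1): normal good (necessity).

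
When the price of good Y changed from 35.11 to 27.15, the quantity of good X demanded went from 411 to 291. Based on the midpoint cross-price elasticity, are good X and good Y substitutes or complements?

substitutes

%ΔQ_x = (291 − 411)/[(411+291)/2] = -120/351 ≈ -0.3419.
%ΔP_y = (27.15 − 35.11)/[(35.11+27.15)/2] ≈ -0.2557.
E_xy = -0.3419/-0.2557 ≈ 1.337.
E_xy > 0, so the goods are substitutes.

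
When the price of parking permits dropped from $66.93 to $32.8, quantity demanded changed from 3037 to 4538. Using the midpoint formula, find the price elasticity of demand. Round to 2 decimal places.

-0.58

%ΔQ = (4538 − 3037)/[(3037 + 4538)/2] = 1501/3787.5 ≈ 0.3963.
%ΔP = (32.8 − 66.93)/[(66.93 + 32.8)/2] = -34.13/49.865 ≈ -0.6844.
Arc elasticity E = %ΔQ/%ΔP ≈ 0.3963/-0.6844 ≈ -0.58.
|E| < 1: demand is inelastic over this range.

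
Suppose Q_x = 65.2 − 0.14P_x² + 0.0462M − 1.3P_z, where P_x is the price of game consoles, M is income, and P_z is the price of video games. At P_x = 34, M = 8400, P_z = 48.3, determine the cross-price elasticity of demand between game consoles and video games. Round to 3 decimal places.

At the given point, Q_x = 65.2 − 0.14(34)² + 0.0462(8400) − 1.3(48.3) = 65.2 − 161.84 + 388.08 − 62.79 = 228.65.
∂Q_x/∂P_z = −1.3, so E_xy = -1.3·(48.3/228.65) ≈ -0.275.
E_xy < 0: the goods are complements.

-0.275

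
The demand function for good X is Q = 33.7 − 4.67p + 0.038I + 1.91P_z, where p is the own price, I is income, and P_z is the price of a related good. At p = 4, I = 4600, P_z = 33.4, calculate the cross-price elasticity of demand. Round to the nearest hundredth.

Substituting, Q = 33.7 − 4.67(4) + 0.038(4600) + 1.91(33.4) = 33.7 − 18.68 + 174.8 + 63.794 = 253.614.
∂Q/∂P_z = +1.91, so E_xy = 1.91·(33.4/253.614) ≈ 0.25.
E_xy > 0: the goods are substitutes.

0.25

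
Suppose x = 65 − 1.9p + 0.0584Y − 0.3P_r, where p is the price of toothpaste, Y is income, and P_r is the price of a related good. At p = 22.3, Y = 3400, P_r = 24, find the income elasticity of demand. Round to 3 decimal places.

Evaluating quantity at (p, Y, P_r) gives x = 65 − 1.9(22.3) + 0.0584(3400) − 0.3(24) = 65 − 42.37 + 198.56 − 7.2 = 213.99.
∂x/∂Y = +0.0584, so E_I = 0.0584·(3400/213.99) ≈ 0.928.
E_I ∈ (0,1): normal good (necessity).

0.928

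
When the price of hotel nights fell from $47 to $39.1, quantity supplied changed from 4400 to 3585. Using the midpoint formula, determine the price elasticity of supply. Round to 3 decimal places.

%Δq = (3585 − 4400)/[(4400 + 3585)/2] = -815/3992.5 ≈ -0.2041.
%Δp = (39.1 − 47)/[(47 + 39.1)/2] = -7.9/43.05 ≈ -0.1835.
Arc elasticity E = %Δq/%Δp ≈ -0.2041/-0.1835 ≈ 1.112.
|E| > 1: supply is elastic over this range.

1.112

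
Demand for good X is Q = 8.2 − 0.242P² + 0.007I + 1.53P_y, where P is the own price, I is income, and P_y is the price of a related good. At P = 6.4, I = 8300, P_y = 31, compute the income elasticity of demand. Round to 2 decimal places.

0.56

First evaluate Q: 8.2 − 0.242(6.4)² + 0.007(8300) + 1.53(31) = 8.2 − 9.9123 + 58.1 + 47.43 = 103.8177.
∂Q/∂I = +0.007, so E_I = 0.007·(8300/103.8177) ≈ 0.56.
E_I ∈ (0,1): normal good (necessity).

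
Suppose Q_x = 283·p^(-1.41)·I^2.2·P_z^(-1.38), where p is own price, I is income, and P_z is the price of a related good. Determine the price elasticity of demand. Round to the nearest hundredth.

-1.41

For a Cobb–Douglas (constant-elasticity) form Q_x = A·p^α·…, the elasticity with respect to p equals the exponent α at every point.
Here the exponent on p is -1.41, so the price elasticity of demand is -1.41.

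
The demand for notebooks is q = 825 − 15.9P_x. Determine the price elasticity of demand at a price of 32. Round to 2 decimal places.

At P_x = 32, q = 316.2.
dq/dP_x = −15.9.
Point elasticity E = (dq/dP_x)·(P_x/q) = -15.9 × 32/316.2 ≈ -1.61.
|E| > 1, so demand is elastic at this price.

-1.61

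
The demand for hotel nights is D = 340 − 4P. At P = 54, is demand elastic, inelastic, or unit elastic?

At P = 54, D = 124.
dD/dP = −4.
Point elasticity E = (dD/dP)·(P/D) = -4 × 54/124 ≈ -1.742.
|E| ≈ 1.742 > 1, so demand is elastic.

elastic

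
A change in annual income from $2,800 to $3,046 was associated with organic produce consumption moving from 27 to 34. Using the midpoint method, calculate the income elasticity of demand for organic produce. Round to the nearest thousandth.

2.727

%ΔQ = (34 − 27)/[(27+34)/2] = 7/30.5 ≈ 0.2295.
%ΔI = (3,046 − 2,800)/[(2,800+3,046)/2] = 246/2923 ≈ 0.0842.
E_I = %ΔQ/%ΔI ≈ 2.727.
E_I > 1: normal good (luxury).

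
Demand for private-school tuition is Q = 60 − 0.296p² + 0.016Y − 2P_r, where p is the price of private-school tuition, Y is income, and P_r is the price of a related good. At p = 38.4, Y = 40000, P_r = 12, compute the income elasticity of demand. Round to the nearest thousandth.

Q = 60 − 0.296(38.4)² + 0.016(40000) − 2(12) = 60 − 436.4698 + 640 − 24 = 239.5302.
∂Q/∂Y = +0.016, so E_I = 0.016·(40000/239.5302) ≈ 2.672.
E_I > 1: normal good (luxury).

2.672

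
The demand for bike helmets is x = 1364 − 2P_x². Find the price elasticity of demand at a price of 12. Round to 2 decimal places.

At P_x = 12, x = 1076.
dx/dP_x = −2·2·P_x = −48.
Point elasticity E = (dx/dP_x)·(P_x/x) = -48 × 12/1076 ≈ -0.54.
|E| < 1, so demand is inelastic at this price.

-0.54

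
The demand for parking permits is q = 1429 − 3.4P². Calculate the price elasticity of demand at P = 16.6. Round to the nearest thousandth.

-3.808

At P = 16.6, q = 492.096.
dq/dP = −2·3.4·P = −112.88.
Point elasticity E = (dq/dP)·(P/q) = -112.88 × 16.6/492.096 ≈ -3.808.
|E| > 1, so demand is elastic at this price.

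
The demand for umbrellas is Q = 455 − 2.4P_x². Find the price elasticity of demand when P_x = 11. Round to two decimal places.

At P_x = 11, Q = 164.6.
dQ/dP_x = −2·2.4·P_x = −52.8.
Point elasticity E = (dQ/dP_x)·(P_x/Q) = -52.8 × 11/164.6 ≈ -3.53.
|E| > 1, so demand is elastic at this price.

-3.53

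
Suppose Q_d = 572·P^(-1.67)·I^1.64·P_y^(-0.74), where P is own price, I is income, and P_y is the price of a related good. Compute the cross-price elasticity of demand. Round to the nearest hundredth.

For a Cobb–Douglas (constant-elasticity) form Q_d = A·P_y^α·…, the elasticity with respect to P_y equals the exponent α at every point.
Here the exponent on P_y is -0.74, so the cross-price elasticity of demand is -0.74.

-0.74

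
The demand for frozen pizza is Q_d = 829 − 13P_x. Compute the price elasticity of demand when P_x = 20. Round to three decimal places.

-0.457

At P_x = 20, Q_d = 569.
dQ_d/dP_x = −13.
Point elasticity E = (dQ_d/dP_x)·(P_x/Q_d) = -13 × 20/569 ≈ -0.457.
|E| < 1, so demand is inelastic at this price.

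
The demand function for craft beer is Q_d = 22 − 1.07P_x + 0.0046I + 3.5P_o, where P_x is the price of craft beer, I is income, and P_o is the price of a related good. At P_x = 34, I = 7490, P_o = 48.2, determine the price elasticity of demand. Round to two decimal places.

-0.19

First evaluate Q_d: 22 − 1.07(34) + 0.0046(7490) + 3.5(48.2) = 22 − 36.38 + 34.454 + 168.7 = 188.774.
∂Q_d/∂P_x = −1.07, so E_p = (−1.07)·(34/188.774) ≈ -0.19.
|E_p| < 1: demand is inelastic.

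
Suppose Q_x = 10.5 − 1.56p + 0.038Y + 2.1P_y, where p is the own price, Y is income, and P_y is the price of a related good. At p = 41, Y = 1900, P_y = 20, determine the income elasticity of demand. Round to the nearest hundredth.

First evaluate Q_x: 10.5 − 1.56(41) + 0.038(1900) + 2.1(20) = 10.5 − 63.96 + 72.2 + 42 = 60.74.
∂Q_x/∂Y = +0.038, so E_I = 0.038·(1900/60.74) ≈ 1.19.
E_I > 1: normal good (luxury).

1.19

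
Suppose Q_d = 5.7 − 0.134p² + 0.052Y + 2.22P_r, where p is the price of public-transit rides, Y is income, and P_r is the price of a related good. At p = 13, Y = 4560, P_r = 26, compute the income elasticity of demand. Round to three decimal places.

0.853

First evaluate Q_d: 5.7 − 0.134(13)² + 0.052(4560) + 2.22(26) = 5.7 − 22.646 + 237.12 + 57.72 = 277.894.
∂Q_d/∂Y = +0.052, so E_I = 0.052·(4560/277.894) ≈ 0.853.
E_I ∈ (0,1): normal good (necessity).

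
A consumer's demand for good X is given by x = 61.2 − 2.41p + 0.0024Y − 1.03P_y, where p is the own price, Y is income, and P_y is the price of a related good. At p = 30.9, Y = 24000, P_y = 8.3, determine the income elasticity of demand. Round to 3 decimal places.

Substituting, x = 61.2 − 2.41(30.9) + 0.0024(24000) − 1.03(8.3) = 61.2 − 74.469 + 57.6 − 8.549 = 35.782.
∂x/∂Y = +0.0024, so E_I = 0.0024·(24000/35.782) ≈ 1.610.
E_I > 1: normal good (luxury).

1.610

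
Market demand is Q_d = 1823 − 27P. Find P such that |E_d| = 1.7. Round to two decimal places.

42.51

Set −bP/(a − bP) = −1.7 ⇒ bP = 1.7(a − bP) ⇒ bP(1+1.7) = 1.7·a.
P = 1.7·1823/(27·2.7) ≈ 42.51.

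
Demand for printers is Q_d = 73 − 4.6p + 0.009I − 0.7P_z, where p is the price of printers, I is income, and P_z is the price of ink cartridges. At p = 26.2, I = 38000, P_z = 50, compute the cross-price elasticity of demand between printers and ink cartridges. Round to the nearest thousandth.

First evaluate Q_d: 73 − 4.6(26.2) + 0.009(38000) − 0.7(50) = 73 − 120.52 + 342 − 35 = 259.48.
∂Q_d/∂P_z = −0.7, so E_xy = -0.7·(50/259.48) ≈ -0.135.
E_xy < 0: the goods are complements.

-0.135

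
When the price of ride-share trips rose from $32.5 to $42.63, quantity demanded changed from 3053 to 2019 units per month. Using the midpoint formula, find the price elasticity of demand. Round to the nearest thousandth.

-1.512

%Δq = (2019 − 3053)/[(3053 + 2019)/2] = -1034/2536 ≈ -0.4077.
%ΔP = (42.63 − 32.5)/[(32.5 + 42.63)/2] = 10.13/37.565 ≈ 0.2697.
Arc elasticity E = %Δq/%ΔP ≈ -0.4077/0.2697 ≈ -1.512.
|E| > 1: demand is elastic over this range.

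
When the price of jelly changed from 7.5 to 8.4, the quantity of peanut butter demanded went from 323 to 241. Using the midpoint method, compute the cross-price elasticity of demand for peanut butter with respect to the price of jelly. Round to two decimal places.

%ΔQ_x = (241 − 323)/[(323+241)/2] = -82/282 ≈ -0.2908.
%ΔP_y = (8.4 − 7.5)/[(7.5+8.4)/2] ≈ 0.1132.
E_xy = -0.2908/0.1132 ≈ -2.57.
E_xy < 0, so peanut butter and jelly are complements.

-2.57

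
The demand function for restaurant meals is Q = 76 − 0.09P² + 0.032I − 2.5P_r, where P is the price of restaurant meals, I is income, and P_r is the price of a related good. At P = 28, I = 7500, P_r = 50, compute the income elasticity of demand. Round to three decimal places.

1.993

Evaluating quantity at (P, I, P_r) gives Q = 76 − 0.09(28)² + 0.032(7500) − 2.5(50) = 76 − 70.56 + 240 − 125 = 120.44.
∂Q/∂I = +0.032, so E_I = 0.032·(7500/120.44) ≈ 1.993.
E_I > 1: normal good (luxury).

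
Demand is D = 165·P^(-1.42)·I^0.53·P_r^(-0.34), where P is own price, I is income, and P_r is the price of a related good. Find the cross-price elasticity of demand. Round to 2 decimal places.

For a Cobb–Douglas (constant-elasticity) form D = A·P_r^α·…, the elasticity with respect to P_r equals the exponent α at every point.
Here the exponent on P_r is -0.34, so the cross-price elasticity of demand is -0.34.

-0.34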